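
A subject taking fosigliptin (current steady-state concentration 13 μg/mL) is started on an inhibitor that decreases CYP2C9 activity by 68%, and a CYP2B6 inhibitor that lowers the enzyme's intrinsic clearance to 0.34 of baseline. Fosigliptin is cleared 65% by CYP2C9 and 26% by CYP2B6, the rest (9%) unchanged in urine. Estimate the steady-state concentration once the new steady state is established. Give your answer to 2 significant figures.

The CYP2C9 pathway (65% of clearance) falls to 0.32× activity: 0.65 × 0.32 = 0.208.
The CYP2B6 pathway (26% of clearance) drops to 0.34× activity: 0.26 × 0.34 = 0.0884.
Non-CYP routes (9%) are unchanged.
Relative clearance = 0.208 + 0.0884 + 0.09 = 0.3864.
Dividing the baseline by the relative clearance: 13 / 0.3864 = 34 μg/mL.

34 μg/mL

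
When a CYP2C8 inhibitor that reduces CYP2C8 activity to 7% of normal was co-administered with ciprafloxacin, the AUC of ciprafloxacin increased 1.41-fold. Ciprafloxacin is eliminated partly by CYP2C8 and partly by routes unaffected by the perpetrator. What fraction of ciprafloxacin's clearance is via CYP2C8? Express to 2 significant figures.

Let fm be the CYP2C8 fraction. New clearance relative to baseline = fm × 0.07 + (1 − fm).
AUC ratio = 1 / (new CL fraction), so new CL fraction = 1 / 1.41 = 0.7092.
fm × 0.07 + 1 − fm = 0.7092  ⇒  fm × (0.07 − 1) = −0.2908  ⇒  fm = 0.31.

0.31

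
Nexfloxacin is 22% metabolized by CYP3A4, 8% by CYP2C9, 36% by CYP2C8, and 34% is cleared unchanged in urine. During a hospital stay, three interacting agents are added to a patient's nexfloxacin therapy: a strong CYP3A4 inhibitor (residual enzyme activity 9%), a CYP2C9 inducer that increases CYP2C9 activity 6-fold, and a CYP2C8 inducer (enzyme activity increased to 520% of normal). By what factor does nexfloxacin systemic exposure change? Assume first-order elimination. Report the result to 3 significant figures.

0.369

The CYP3A4 pathway (22% of clearance) is reduced to 0.09× activity: 0.22 × 0.09 = 0.0198.
The CYP2C9 pathway (8% of clearance) increases to 6× activity: 0.08 × 6 = 0.48.
The CYP2C8 pathway (36% of clearance) is boosted to 5.2× activity: 0.36 × 5.2 = 1.872.
Non-CYP routes (34%) are unchanged.
Relative clearance = 0.0198 + 0.48 + 1.872 + 0.34 = 2.7118.
Because systemic exposure varies inversely with clearance, the combined effect is 1 / 2.7118 = 0.369.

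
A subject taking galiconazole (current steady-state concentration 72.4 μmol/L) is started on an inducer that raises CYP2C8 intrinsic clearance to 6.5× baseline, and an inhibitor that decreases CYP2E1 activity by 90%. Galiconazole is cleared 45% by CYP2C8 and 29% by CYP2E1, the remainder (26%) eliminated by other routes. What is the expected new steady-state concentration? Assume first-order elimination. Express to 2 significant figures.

23 μmol/L

The CYP2C8 pathway (45% of clearance) rises to 6.5× activity: 0.45 × 6.5 = 2.925.
The CYP2E1 pathway (29% of clearance) is reduced to 0.1× activity: 0.29 × 0.1 = 0.029.
The remaining 26% of clearance is unaffected.
Relative clearance = 2.925 + 0.029 + 0.26 = 3.214.
Steady-state concentration ∝ 1/CL: new value = 72.4 / 3.214 = 23 μmol/L.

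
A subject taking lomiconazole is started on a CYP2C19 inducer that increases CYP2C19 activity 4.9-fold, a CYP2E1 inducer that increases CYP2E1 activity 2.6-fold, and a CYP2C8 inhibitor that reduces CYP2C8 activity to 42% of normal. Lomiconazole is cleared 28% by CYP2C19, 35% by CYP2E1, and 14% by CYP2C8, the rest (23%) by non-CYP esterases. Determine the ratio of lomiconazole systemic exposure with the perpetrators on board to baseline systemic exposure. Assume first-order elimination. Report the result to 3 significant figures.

0.389

The CYP2C19 pathway (28% of clearance) rises to 4.9× activity: 0.28 × 4.9 = 1.372.
The CYP2E1 pathway (35% of clearance) increases to 2.6× activity: 0.35 × 2.6 = 0.91.
The CYP2C8 pathway (14% of clearance) is reduced to 0.42× activity: 0.14 × 0.42 = 0.0588.
The remaining 23% of clearance is unaffected.
Relative clearance = 1.372 + 0.91 + 0.0588 + 0.23 = 2.5708.
Systemic exposure ∝ 1/CL: fold-change = 1 / 2.5708 = 0.389.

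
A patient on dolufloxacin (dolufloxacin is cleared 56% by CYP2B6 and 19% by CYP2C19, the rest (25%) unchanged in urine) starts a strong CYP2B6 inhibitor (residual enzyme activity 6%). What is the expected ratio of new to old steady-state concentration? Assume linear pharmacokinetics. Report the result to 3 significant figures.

2.11

CYP2B6: 0.56 × 0.06 = 0.0336
CYP2C19: 0.19 (unchanged)
Other: 0.25 (unchanged)
New clearance relative to baseline: 0.0336 + 0.19 + 0.25 = 0.4736.
Since steady-state concentration ∝ 1/CL, the ratio is 1 / 0.4736 = 2.11.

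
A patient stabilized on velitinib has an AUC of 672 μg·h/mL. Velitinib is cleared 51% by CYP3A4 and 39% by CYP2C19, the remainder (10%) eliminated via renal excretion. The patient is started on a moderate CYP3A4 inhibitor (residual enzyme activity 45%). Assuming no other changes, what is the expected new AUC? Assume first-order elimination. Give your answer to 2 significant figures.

The CYP3A4 pathway (51% of clearance) drops to 0.45× activity: 0.51 × 0.45 = 0.2295.
CYP2C19 (39%) and the residual 10% are unaffected.
Relative clearance = 0.2295 + 0.39 + 0.1 = 0.7195.
AUC ∝ 1/CL, so new value = 672 / 0.7195 = 9.3 × 10² μg·h/mL.

9.3 × 10² μg·h/mL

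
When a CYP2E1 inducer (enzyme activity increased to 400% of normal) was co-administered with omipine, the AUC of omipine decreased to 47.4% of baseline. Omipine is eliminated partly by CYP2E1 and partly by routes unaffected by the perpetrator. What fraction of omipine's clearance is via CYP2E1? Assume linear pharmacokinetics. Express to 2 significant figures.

Let x = fm,CYP2E1. Because AUC ∝ 1/CL, relative clearance rose to 1/0.474 = 2.11.
Only the CYP2E1 route changed, so 2.11 = x·4 + (1 − x), giving x = 0.37.

0.37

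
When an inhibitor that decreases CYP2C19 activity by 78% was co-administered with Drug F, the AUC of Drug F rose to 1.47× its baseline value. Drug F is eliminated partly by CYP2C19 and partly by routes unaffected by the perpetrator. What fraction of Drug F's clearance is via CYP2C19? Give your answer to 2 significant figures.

0.41

CL'/CL = 1 / 1.47 = 0.6803
0.22·fm + (1 − fm) = 0.6803
fm = (0.6803 − 1) / (0.22 − 1) = 0.41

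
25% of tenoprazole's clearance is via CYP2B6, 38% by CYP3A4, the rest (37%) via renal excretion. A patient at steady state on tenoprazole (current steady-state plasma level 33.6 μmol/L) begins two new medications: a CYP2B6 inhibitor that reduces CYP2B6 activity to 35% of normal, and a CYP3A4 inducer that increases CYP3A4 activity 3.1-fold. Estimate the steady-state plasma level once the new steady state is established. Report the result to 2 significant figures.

The CYP2B6 pathway (25% of clearance) falls to 0.35× activity: 0.25 × 0.35 = 0.0875.
The CYP3A4 pathway (38% of clearance) increases to 3.1× activity: 0.38 × 3.1 = 1.178.
The remaining 37% of clearance is unaffected.
CL_new/CL_old = 0.0875 + 1.178 + 0.37 = 1.6355.
Steady-state plasma level ∝ 1/CL: new value = 33.6 / 1.6355 = 21 μmol/L.

21 μmol/L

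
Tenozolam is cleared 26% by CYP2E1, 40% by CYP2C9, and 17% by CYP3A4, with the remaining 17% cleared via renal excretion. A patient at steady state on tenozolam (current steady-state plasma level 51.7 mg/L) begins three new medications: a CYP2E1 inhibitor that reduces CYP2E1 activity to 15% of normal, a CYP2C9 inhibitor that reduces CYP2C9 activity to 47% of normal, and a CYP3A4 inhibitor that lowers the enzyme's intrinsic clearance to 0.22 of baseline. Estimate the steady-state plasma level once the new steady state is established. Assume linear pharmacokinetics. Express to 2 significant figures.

1.2 × 10² mg/L

The CYP2E1 pathway (26% of clearance) is reduced to 0.15× activity: 0.26 × 0.15 = 0.039.
The CYP2C9 pathway (40% of clearance) is reduced to 0.47× activity: 0.4 × 0.47 = 0.188.
The CYP3A4 pathway (17% of clearance) falls to 0.22× activity: 0.17 × 0.22 = 0.0374.
Non-CYP routes (17%) are unchanged.
New clearance relative to baseline: 0.039 + 0.188 + 0.0374 + 0.17 = 0.4344.
Steady-state plasma level ∝ 1/CL: new value = 51.7 / 0.4344 = 1.2 × 10² mg/L.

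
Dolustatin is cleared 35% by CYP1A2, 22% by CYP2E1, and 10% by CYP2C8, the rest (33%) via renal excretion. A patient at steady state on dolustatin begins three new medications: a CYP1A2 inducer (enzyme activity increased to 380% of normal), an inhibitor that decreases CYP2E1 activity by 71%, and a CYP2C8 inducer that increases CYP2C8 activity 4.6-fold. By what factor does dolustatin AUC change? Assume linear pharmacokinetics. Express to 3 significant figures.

0.458

CYP1A2: 0.35 × 3.8 = 1.33
CYP2E1: 0.22 × 0.29 = 0.0638
CYP2C8: 0.1 × 4.6 = 0.46
Other: 0.33 (unchanged)
New clearance relative to baseline: 1.33 + 0.0638 + 0.46 + 0.33 = 2.1838.
Net AUC ratio = 1 / 2.1838 = 0.458.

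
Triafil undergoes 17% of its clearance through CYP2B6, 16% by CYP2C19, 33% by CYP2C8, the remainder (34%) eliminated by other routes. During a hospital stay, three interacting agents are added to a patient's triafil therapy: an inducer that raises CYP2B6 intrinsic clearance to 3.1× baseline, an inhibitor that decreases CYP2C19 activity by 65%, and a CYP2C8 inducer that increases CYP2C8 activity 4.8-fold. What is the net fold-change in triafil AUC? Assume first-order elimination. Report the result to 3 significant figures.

CYP2B6: 0.17 × 3.1 = 0.527
CYP2C19: 0.16 × 0.35 = 0.056
CYP2C8: 0.33 × 4.8 = 1.584
Other: 0.34 (unchanged)
CL_new/CL_old = 0.527 + 0.056 + 1.584 + 0.34 = 2.507.
Net AUC ratio = 1 / 2.507 = 0.399.

0.399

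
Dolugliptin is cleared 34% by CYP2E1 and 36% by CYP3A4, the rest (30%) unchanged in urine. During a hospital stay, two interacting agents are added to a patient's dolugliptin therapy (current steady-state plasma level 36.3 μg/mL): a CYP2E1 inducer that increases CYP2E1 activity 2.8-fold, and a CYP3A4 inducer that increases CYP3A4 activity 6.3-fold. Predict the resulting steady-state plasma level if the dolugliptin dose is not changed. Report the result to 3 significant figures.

10.3 μg/mL

The CYP2E1 pathway (34% of clearance) increases to 2.8× activity: 0.34 × 2.8 = 0.952.
The CYP3A4 pathway (36% of clearance) rises to 6.3× activity: 0.36 × 6.3 = 2.268.
Non-CYP routes (30%) are unchanged.
New clearance relative to baseline: 0.952 + 2.268 + 0.3 = 3.52.
New steady-state plasma level = 36.3 / 3.52 = 10.3 μg/mL (concentration scales inversely with clearance).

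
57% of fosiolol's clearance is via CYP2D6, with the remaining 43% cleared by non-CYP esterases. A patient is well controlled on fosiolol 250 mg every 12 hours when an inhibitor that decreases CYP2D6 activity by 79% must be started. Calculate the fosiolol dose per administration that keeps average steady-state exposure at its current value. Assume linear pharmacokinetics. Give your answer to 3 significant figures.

The CYP2D6 pathway (57% of clearance) drops to 0.21× activity: 0.57 × 0.21 = 0.1197.
The remaining 43% of clearance is unaffected.
New clearance relative to baseline: 0.1197 + 0.43 = 0.5497.
To maintain the same steady-state level, dose must scale with clearance: new dose = 250 × 0.5497 = 137 mg.

137 mg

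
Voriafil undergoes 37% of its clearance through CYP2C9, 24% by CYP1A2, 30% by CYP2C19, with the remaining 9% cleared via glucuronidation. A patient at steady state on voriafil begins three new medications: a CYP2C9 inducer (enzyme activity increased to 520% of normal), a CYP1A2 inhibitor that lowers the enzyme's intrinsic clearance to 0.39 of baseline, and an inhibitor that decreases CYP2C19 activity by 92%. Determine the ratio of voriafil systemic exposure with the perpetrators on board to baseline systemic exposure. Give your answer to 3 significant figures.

0.469

The CYP2C9 pathway (37% of clearance) is boosted to 5.2× activity: 0.37 × 5.2 = 1.924.
The CYP1A2 pathway (24% of clearance) is reduced to 0.39× activity: 0.24 × 0.39 = 0.0936.
The CYP2C19 pathway (30% of clearance) drops to 0.08× activity: 0.3 × 0.08 = 0.024.
The remaining 9% of clearance is unaffected.
CL_new/CL_old = 1.924 + 0.0936 + 0.024 + 0.09 = 2.1316.
Because systemic exposure varies inversely with clearance, the combined effect is 1 / 2.1316 = 0.469.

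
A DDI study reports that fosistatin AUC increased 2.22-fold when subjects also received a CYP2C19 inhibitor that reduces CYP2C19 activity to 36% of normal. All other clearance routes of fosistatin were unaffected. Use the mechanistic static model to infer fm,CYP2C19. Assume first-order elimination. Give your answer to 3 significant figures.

CL'/CL = 1 / 2.22 = 0.4505
0.36·fm + (1 − fm) = 0.4505
fm = (0.4505 − 1) / (0.36 − 1) = 0.859

0.859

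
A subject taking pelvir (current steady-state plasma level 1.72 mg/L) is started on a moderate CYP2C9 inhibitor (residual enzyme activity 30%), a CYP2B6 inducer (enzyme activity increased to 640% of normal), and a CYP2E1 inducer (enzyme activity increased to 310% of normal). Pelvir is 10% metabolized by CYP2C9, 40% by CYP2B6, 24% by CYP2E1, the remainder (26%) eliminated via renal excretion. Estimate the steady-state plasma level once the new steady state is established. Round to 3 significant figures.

0.479 mg/L

The CYP2C9 pathway (10% of clearance) is reduced to 0.3× activity: 0.1 × 0.3 = 0.03.
The CYP2B6 pathway (40% of clearance) increases to 6.4× activity: 0.4 × 6.4 = 2.56.
The CYP2E1 pathway (24% of clearance) increases to 3.1× activity: 0.24 × 3.1 = 0.744.
The remaining 26% of clearance is unaffected.
CL_new/CL_old = 0.03 + 2.56 + 0.744 + 0.26 = 3.594.
Dividing the baseline by the relative clearance: 1.72 / 3.594 = 0.479 mg/L.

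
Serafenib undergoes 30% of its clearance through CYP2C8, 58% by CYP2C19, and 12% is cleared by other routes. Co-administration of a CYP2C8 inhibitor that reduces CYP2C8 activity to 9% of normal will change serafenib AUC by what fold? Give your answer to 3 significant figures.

The CYP2C8 pathway (30% of clearance) falls to 0.09× activity: 0.3 × 0.09 = 0.027.
CYP2C19 (58%) and the residual 12% are unaffected.
CL_new/CL_old = 0.027 + 0.58 + 0.12 = 0.727.
AUC is inversely proportional to clearance, so the fold-change is 1 / 0.727 = 1.38.

1.38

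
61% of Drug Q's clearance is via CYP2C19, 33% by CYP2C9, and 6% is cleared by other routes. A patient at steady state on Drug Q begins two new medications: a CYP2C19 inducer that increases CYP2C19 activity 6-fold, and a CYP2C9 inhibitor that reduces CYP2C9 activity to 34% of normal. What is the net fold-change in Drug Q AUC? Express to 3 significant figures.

0.261

CYP2C19: 0.61 × 6 = 3.66
CYP2C9: 0.33 × 0.34 = 0.1122
Other: 0.06 (unchanged)
Relative clearance = 3.66 + 0.1122 + 0.06 = 3.8322.
AUC ∝ 1/CL: fold-change = 1 / 3.8322 = 0.261.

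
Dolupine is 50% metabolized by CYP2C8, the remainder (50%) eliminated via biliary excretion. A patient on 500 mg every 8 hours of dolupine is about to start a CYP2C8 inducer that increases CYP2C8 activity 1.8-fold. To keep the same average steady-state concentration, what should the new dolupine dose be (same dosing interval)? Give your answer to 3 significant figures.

700 mg

CYP2C8: 0.5 × 1.8 = 0.9
Other: 0.5 (unchanged)
New clearance relative to baseline: 0.9 + 0.5 = 1.4.
To maintain the same steady-state level, dose must scale with clearance: new dose = 500 × 1.4 = 700 mg.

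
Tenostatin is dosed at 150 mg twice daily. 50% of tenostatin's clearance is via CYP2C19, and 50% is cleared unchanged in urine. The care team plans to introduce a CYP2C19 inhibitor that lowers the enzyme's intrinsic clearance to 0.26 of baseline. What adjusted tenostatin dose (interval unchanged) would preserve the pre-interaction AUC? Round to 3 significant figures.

The CYP2C19 pathway (50% of clearance) is reduced to 0.26× activity: 0.5 × 0.26 = 0.13.
The remaining 50% of clearance is unaffected.
New clearance relative to baseline: 0.13 + 0.5 = 0.63.
Css,avg = (dose rate)/CL, so holding Css fixed requires dose ∝ CL: 150 × 0.63 = 94.5 mg.

94.5 mg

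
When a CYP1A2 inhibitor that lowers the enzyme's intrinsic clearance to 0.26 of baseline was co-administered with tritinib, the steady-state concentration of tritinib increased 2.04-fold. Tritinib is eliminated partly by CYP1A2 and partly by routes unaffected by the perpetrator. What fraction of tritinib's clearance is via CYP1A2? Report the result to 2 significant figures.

0.69

Call the CYP1A2 fraction fm. After the interaction, CL_new/CL_old = fm × 0.26 + (1 − fm).
Steady-state concentration ratio = 1 / (new CL fraction), so new CL fraction = 1 / 2.04 = 0.4902.
fm × 0.26 + 1 − fm = 0.4902  ⇒  fm × (0.26 − 1) = −0.5098  ⇒  fm = 0.69.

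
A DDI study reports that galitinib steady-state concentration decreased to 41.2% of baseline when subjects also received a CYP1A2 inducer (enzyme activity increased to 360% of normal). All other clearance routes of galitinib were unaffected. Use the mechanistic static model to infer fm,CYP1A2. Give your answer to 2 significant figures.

0.55

CL'/CL = 1 / 0.412 = 2.427
3.6·fm + (1 − fm) = 2.427
fm = (2.427 − 1) / (3.6 − 1) = 0.55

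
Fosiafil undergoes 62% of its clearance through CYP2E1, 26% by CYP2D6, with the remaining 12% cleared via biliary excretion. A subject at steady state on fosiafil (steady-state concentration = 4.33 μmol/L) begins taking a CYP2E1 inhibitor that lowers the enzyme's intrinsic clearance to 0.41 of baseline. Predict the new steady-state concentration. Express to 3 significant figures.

6.83 μmol/L

The CYP2E1 pathway (62% of clearance) falls to 0.41× activity: 0.62 × 0.41 = 0.2542.
CYP2D6 (26%) and the residual 12% are unaffected.
New clearance relative to baseline: 0.2542 + 0.26 + 0.12 = 0.6342.
New steady-state concentration = baseline ÷ relative clearance = 4.33 / 0.6342 = 6.83 μmol/L.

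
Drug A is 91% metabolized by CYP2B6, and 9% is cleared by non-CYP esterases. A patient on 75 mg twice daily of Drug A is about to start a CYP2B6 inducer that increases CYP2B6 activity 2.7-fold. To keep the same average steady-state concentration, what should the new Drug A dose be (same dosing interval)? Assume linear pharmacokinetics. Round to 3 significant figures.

191 mg

The CYP2B6 pathway (91% of clearance) rises to 2.7× activity: 0.91 × 2.7 = 2.457.
The remaining 9% of clearance is unaffected.
New clearance relative to baseline: 2.457 + 0.09 = 2.547.
Exposure is unchanged when dose changes in proportion to clearance. New dose = 75 mg × 2.547 = 191 mg.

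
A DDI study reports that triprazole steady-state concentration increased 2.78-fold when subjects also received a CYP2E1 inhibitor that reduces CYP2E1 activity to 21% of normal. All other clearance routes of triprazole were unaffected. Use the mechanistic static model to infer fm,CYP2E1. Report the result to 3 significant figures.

0.810

Let x = fm,CYP2E1. Because steady-state concentration ∝ 1/CL, relative clearance fell to 1/2.78 = 0.3597.
Only the CYP2E1 route changed, so 0.3597 = x·0.21 + (1 − x), giving x = 0.810.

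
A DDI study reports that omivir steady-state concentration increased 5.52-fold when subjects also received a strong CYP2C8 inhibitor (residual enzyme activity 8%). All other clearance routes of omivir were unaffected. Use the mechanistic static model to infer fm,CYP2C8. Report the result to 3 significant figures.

0.890

CL'/CL = 1 / 5.52 = 0.1812
0.08·fm + (1 − fm) = 0.1812
fm = (0.1812 − 1) / (0.08 − 1) = 0.890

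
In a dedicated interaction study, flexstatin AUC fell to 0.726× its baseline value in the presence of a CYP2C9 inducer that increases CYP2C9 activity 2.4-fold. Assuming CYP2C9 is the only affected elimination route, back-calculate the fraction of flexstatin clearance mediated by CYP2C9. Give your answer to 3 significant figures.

Write x for the fraction cleared via CYP2C9. The observed AUC change means clearance rose to 1/0.726 = 1.377 of baseline.
Only the CYP2C9 route changed, so 1.377 = x·2.4 + (1 − x), giving x = 0.270.

0.270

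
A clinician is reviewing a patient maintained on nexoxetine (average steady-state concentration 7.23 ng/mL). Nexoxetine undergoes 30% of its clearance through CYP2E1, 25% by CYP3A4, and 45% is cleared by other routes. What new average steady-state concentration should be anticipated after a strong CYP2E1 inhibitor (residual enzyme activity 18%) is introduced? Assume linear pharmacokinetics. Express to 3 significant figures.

The CYP2E1 pathway (30% of clearance) is reduced to 0.18× activity: 0.3 × 0.18 = 0.054.
CYP3A4 (25%) and the residual 45% are unaffected.
New clearance relative to baseline: 0.054 + 0.25 + 0.45 = 0.754.
New average steady-state concentration = baseline ÷ relative clearance = 7.23 / 0.754 = 9.59 ng/mL.

9.59 ng/mL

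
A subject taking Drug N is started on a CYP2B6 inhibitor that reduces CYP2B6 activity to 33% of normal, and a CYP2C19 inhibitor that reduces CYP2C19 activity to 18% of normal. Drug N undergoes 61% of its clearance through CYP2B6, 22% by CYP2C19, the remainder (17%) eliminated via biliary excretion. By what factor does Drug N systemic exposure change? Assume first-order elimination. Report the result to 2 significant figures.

2.4

CYP2B6: 0.61 × 0.33 = 0.2013
CYP2C19: 0.22 × 0.18 = 0.0396
Other: 0.17 (unchanged)
New clearance relative to baseline: 0.2013 + 0.0396 + 0.17 = 0.4109.
Systemic exposure ∝ 1/CL: fold-change = 1 / 0.4109 = 2.4.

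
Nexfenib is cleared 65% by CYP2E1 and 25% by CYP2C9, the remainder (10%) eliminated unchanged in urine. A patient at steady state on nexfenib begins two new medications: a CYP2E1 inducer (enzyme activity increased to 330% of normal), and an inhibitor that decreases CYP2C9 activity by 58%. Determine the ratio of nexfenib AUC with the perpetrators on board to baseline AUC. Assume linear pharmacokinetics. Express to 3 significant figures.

The CYP2E1 pathway (65% of clearance) is boosted to 3.3× activity: 0.65 × 3.3 = 2.145.
The CYP2C9 pathway (25% of clearance) drops to 0.42× activity: 0.25 × 0.42 = 0.105.
The remaining 10% of clearance is unaffected.
Relative clearance = 2.145 + 0.105 + 0.1 = 2.35.
AUC ∝ 1/CL: fold-change = 1 / 2.35 = 0.426.

0.426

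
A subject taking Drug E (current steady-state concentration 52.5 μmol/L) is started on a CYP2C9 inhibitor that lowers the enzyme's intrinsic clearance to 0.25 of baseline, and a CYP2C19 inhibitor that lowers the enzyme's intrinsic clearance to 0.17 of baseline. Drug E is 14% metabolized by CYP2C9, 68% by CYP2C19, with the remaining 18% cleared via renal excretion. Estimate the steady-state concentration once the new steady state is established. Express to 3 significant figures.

159 μmol/L

The CYP2C9 pathway (14% of clearance) drops to 0.25× activity: 0.14 × 0.25 = 0.035.
The CYP2C19 pathway (68% of clearance) drops to 0.17× activity: 0.68 × 0.17 = 0.1156.
The remaining 18% of clearance is unaffected.
Relative clearance = 0.035 + 0.1156 + 0.18 = 0.3306.
Steady-state concentration ∝ 1/CL: new value = 52.5 / 0.3306 = 159 μmol/L.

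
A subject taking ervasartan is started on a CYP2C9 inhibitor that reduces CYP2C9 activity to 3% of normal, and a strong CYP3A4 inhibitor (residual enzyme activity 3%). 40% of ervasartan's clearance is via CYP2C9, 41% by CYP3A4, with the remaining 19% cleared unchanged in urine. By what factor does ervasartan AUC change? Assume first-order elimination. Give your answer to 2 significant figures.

CYP2C9: 0.4 × 0.03 = 0.012
CYP3A4: 0.41 × 0.03 = 0.0123
Other: 0.19 (unchanged)
CL_new/CL_old = 0.012 + 0.0123 + 0.19 = 0.2143.
Net AUC ratio = 1 / 0.2143 = 4.7.

4.7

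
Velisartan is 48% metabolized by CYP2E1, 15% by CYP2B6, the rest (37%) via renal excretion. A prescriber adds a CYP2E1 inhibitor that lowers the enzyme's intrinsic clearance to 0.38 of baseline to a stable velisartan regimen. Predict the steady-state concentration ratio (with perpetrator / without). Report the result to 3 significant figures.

1.42

CYP2E1: 0.48 × 0.38 = 0.1824
CYP2B6: 0.15 (unchanged)
Other: 0.37 (unchanged)
Relative clearance = 0.1824 + 0.15 + 0.37 = 0.7024.
Steady-state concentration is inversely proportional to clearance, so the fold-change is 1 / 0.7024 = 1.42.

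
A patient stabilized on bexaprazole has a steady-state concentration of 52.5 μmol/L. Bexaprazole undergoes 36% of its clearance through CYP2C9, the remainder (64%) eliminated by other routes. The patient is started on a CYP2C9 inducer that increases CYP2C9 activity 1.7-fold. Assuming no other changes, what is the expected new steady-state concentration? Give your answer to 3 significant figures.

The CYP2C9 pathway (36% of clearance) is boosted to 1.7× activity: 0.36 × 1.7 = 0.612.
Non-CYP routes (64%) are unchanged.
CL_new/CL_old = 0.612 + 0.64 = 1.252.
New steady-state concentration = baseline ÷ relative clearance = 52.5 / 1.252 = 41.9 μmol/L.

41.9 μmol/L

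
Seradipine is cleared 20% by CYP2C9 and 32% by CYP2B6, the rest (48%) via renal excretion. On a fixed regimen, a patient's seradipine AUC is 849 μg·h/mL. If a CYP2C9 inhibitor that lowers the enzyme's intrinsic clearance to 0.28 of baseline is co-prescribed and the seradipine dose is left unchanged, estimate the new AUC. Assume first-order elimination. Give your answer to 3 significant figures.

992 μg·h/mL

The CYP2C9 pathway (20% of clearance) is reduced to 0.28× activity: 0.2 × 0.28 = 0.056.
CYP2B6 (32%) and the residual 48% are unaffected.
New clearance relative to baseline: 0.056 + 0.32 + 0.48 = 0.856.
New AUC = baseline ÷ relative clearance = 849 / 0.856 = 992 μg·h/mL.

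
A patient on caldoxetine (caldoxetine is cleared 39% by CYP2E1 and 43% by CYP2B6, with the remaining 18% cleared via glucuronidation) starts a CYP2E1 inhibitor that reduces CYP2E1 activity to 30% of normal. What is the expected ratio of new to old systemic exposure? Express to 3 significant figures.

CYP2E1: 0.39 × 0.3 = 0.117
CYP2B6: 0.43 (unchanged)
Other: 0.18 (unchanged)
CL_new/CL_old = 0.117 + 0.43 + 0.18 = 0.727.
Systemic exposure is inversely proportional to clearance, so the fold-change is 1 / 0.727 = 1.38.

1.38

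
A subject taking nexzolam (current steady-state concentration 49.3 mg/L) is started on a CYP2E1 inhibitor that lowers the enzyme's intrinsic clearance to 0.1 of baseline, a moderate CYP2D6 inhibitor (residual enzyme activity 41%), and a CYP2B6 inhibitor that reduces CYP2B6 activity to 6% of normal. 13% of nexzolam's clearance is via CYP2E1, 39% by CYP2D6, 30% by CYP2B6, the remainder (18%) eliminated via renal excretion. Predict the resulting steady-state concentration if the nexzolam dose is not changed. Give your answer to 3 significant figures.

133 mg/L

The CYP2E1 pathway (13% of clearance) is reduced to 0.1× activity: 0.13 × 0.1 = 0.013.
The CYP2D6 pathway (39% of clearance) drops to 0.41× activity: 0.39 × 0.41 = 0.1599.
The CYP2B6 pathway (30% of clearance) is reduced to 0.06× activity: 0.3 × 0.06 = 0.018.
The remaining 18% of clearance is unaffected.
New clearance relative to baseline: 0.013 + 0.1599 + 0.018 + 0.18 = 0.3709.
Steady-state concentration ∝ 1/CL: new value = 49.3 / 0.3709 = 133 mg/L.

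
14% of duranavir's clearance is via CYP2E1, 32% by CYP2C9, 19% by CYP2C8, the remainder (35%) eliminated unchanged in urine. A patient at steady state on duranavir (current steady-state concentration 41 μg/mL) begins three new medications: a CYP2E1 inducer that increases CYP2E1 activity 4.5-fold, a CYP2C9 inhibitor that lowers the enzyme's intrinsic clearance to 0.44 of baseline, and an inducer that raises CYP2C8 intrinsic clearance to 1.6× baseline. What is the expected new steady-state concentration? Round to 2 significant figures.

29 μg/mL

The CYP2E1 pathway (14% of clearance) is boosted to 4.5× activity: 0.14 × 4.5 = 0.63.
The CYP2C9 pathway (32% of clearance) falls to 0.44× activity: 0.32 × 0.44 = 0.1408.
The CYP2C8 pathway (19% of clearance) rises to 1.6× activity: 0.19 × 1.6 = 0.304.
Non-CYP routes (35%) are unchanged.
New clearance relative to baseline: 0.63 + 0.1408 + 0.304 + 0.35 = 1.4248.
Dividing the baseline by the relative clearance: 41 / 1.4248 = 29 μg/mL.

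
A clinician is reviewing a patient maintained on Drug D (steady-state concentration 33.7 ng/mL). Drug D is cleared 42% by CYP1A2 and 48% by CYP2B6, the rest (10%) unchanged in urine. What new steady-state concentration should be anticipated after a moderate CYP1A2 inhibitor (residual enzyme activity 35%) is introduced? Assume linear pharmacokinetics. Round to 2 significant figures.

46 ng/mL

The CYP1A2 pathway (42% of clearance) drops to 0.35× activity: 0.42 × 0.35 = 0.147.
CYP2B6 (48%) and the residual 10% are unaffected.
CL_new/CL_old = 0.147 + 0.48 + 0.1 = 0.727.
With dosing unchanged, steady-state concentration scales as 1/CL: 33.7 / 0.727 = 46 ng/mL.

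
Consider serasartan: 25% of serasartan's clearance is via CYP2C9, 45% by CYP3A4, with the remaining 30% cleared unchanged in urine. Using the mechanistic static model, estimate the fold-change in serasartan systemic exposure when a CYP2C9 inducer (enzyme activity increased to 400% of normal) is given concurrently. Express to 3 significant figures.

The CYP2C9 pathway (25% of clearance) is boosted to 4× activity: 0.25 × 4 = 1.
CYP3A4 (45%) and the residual 30% are unaffected.
CL_new/CL_old = 1 + 0.45 + 0.3 = 1.75.
Systemic exposure ratio = CL_old/CL_new = 1 / 1.75 = 0.571.

0.571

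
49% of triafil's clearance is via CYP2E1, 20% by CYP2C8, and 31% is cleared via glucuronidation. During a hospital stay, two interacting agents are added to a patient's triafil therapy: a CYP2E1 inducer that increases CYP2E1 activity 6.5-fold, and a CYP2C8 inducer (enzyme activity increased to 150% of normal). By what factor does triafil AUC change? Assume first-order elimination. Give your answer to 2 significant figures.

0.26

The CYP2E1 pathway (49% of clearance) rises to 6.5× activity: 0.49 × 6.5 = 3.185.
The CYP2C8 pathway (20% of clearance) increases to 1.5× activity: 0.2 × 1.5 = 0.3.
The remaining 31% of clearance is unaffected.
Relative clearance = 3.185 + 0.3 + 0.31 = 3.795.
Because AUC varies inversely with clearance, the combined effect is 1 / 3.795 = 0.26.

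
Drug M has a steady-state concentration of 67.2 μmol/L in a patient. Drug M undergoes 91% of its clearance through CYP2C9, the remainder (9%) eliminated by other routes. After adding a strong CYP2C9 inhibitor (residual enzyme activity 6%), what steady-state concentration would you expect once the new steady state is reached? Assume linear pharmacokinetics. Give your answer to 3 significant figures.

465 μmol/L

The CYP2C9 pathway (91% of clearance) is reduced to 0.06× activity: 0.91 × 0.06 = 0.0546.
The remaining 9% of clearance is unaffected.
Relative clearance = 0.0546 + 0.09 = 0.1446.
Steady-state concentration ∝ 1/CL, so new value = 67.2 / 0.1446 = 465 μmol/L.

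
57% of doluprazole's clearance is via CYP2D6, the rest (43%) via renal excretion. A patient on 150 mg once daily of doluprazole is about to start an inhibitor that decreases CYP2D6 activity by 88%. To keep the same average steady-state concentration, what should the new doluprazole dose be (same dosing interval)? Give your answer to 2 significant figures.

75 mg

The CYP2D6 pathway (57% of clearance) falls to 0.12× activity: 0.57 × 0.12 = 0.0684.
The remaining 43% of clearance is unaffected.
Relative clearance = 0.0684 + 0.43 = 0.4984.
To maintain the same steady-state level, dose must scale with clearance: new dose = 150 × 0.4984 = 75 mg.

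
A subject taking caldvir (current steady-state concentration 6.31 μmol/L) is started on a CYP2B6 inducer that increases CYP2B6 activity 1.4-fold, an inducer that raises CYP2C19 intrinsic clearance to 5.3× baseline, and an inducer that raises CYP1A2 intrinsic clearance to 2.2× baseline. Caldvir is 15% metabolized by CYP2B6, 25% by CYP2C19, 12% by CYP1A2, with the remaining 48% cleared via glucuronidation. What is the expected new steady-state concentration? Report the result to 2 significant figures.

The CYP2B6 pathway (15% of clearance) increases to 1.4× activity: 0.15 × 1.4 = 0.21.
The CYP2C19 pathway (25% of clearance) rises to 5.3× activity: 0.25 × 5.3 = 1.325.
The CYP1A2 pathway (12% of clearance) increases to 2.2× activity: 0.12 × 2.2 = 0.264.
Non-CYP routes (48%) are unchanged.
New clearance relative to baseline: 0.21 + 1.325 + 0.264 + 0.48 = 2.279.
Steady-state concentration ∝ 1/CL: new value = 6.31 / 2.279 = 2.8 μmol/L.

2.8 μmol/L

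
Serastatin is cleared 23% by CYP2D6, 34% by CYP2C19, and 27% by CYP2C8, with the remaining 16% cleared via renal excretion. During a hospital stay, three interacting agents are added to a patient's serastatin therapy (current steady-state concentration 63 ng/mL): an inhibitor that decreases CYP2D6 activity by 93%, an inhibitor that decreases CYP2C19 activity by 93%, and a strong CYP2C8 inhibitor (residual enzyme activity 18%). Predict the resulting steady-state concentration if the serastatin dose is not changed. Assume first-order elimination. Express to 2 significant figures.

The CYP2D6 pathway (23% of clearance) falls to 0.07× activity: 0.23 × 0.07 = 0.0161.
The CYP2C19 pathway (34% of clearance) falls to 0.07× activity: 0.34 × 0.07 = 0.0238.
The CYP2C8 pathway (27% of clearance) drops to 0.18× activity: 0.27 × 0.18 = 0.0486.
The remaining 16% of clearance is unaffected.
New clearance relative to baseline: 0.0161 + 0.0238 + 0.0486 + 0.16 = 0.2485.
Dividing the baseline by the relative clearance: 63 / 0.2485 = 2.5 × 10² ng/mL.

2.5 × 10² ng/mL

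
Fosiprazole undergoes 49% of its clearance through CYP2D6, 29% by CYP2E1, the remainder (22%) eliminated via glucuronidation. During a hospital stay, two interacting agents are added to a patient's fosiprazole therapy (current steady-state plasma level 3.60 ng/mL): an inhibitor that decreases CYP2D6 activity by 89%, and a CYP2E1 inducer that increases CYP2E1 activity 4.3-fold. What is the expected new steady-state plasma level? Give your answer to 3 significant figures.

2.37 ng/mL

The CYP2D6 pathway (49% of clearance) drops to 0.11× activity: 0.49 × 0.11 = 0.0539.
The CYP2E1 pathway (29% of clearance) is boosted to 4.3× activity: 0.29 × 4.3 = 1.247.
Non-CYP routes (22%) are unchanged.
Relative clearance = 0.0539 + 1.247 + 0.22 = 1.5209.
New steady-state plasma level = 3.60 / 1.5209 = 2.37 ng/mL (concentration scales inversely with clearance).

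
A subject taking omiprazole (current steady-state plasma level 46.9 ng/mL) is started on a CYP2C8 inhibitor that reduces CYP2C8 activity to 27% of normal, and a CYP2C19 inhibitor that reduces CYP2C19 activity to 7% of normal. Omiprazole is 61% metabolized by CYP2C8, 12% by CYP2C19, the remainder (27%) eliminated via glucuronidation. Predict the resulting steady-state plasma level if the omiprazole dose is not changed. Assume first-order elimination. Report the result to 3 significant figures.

106 ng/mL

The CYP2C8 pathway (61% of clearance) is reduced to 0.27× activity: 0.61 × 0.27 = 0.1647.
The CYP2C19 pathway (12% of clearance) falls to 0.07× activity: 0.12 × 0.07 = 0.0084.
Non-CYP routes (27%) are unchanged.
Relative clearance = 0.1647 + 0.0084 + 0.27 = 0.4431.
Steady-state plasma level ∝ 1/CL: new value = 46.9 / 0.4431 = 106 ng/mL.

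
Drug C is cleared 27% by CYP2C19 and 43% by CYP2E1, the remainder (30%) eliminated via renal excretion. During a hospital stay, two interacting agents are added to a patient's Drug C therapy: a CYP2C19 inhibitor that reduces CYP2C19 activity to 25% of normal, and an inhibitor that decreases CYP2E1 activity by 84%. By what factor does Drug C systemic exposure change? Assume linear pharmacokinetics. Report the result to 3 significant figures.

2.29

The CYP2C19 pathway (27% of clearance) is reduced to 0.25× activity: 0.27 × 0.25 = 0.0675.
The CYP2E1 pathway (43% of clearance) falls to 0.16× activity: 0.43 × 0.16 = 0.0688.
Non-CYP routes (30%) are unchanged.
New clearance relative to baseline: 0.0675 + 0.0688 + 0.3 = 0.4363.
Net systemic exposure ratio = 1 / 0.4363 = 2.29.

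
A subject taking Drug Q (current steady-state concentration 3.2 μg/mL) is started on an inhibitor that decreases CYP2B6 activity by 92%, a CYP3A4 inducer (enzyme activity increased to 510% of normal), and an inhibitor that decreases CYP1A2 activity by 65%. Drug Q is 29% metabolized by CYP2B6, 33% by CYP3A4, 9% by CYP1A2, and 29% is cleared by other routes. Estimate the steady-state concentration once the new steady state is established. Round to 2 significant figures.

1.6 μg/mL

The CYP2B6 pathway (29% of clearance) drops to 0.08× activity: 0.29 × 0.08 = 0.0232.
The CYP3A4 pathway (33% of clearance) is boosted to 5.1× activity: 0.33 × 5.1 = 1.683.
The CYP1A2 pathway (9% of clearance) is reduced to 0.35× activity: 0.09 × 0.35 = 0.0315.
The remaining 29% of clearance is unaffected.
Relative clearance = 0.0232 + 1.683 + 0.0315 + 0.29 = 2.0277.
Steady-state concentration ∝ 1/CL: new value = 3.2 / 2.0277 = 1.6 μg/mL.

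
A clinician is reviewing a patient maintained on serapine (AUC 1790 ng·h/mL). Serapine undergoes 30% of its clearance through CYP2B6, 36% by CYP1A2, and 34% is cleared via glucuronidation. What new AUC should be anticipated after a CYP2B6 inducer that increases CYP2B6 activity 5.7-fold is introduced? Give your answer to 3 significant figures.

743 ng·h/mL

The CYP2B6 pathway (30% of clearance) rises to 5.7× activity: 0.3 × 5.7 = 1.71.
CYP1A2 (36%) and the residual 34% are unaffected.
CL_new/CL_old = 1.71 + 0.36 + 0.34 = 2.41.
With dosing unchanged, AUC scales as 1/CL: 1790 / 2.41 = 743 ng·h/mL.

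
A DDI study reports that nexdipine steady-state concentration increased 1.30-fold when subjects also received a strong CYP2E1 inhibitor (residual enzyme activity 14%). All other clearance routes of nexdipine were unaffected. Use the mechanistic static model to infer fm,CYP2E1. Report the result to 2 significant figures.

Let fm be the CYP2E1 fraction. New clearance relative to baseline = fm × 0.14 + (1 − fm).
Steady-state concentration ratio = 1 / (new CL fraction), so new CL fraction = 1 / 1.30 = 0.7692.
fm × 0.14 + 1 − fm = 0.7692  ⇒  fm × (0.14 − 1) = −0.2308  ⇒  fm = 0.27.

0.27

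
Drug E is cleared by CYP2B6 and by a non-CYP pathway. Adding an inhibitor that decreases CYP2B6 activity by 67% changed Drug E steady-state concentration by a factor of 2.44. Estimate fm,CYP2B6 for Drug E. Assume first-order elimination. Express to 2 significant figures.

0.88

CL'/CL = 1 / 2.44 = 0.4098
0.33·fm + (1 − fm) = 0.4098
fm = (0.4098 − 1) / (0.33 − 1) = 0.88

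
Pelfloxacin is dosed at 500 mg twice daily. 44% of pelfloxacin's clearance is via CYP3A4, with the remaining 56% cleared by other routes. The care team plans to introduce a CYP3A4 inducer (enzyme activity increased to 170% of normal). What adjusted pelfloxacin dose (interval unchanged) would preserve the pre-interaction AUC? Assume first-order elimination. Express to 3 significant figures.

654 mg

The CYP3A4 pathway (44% of clearance) increases to 1.7× activity: 0.44 × 1.7 = 0.748.
The remaining 56% of clearance is unaffected.
Relative clearance = 0.748 + 0.56 = 1.308.
Exposure is unchanged when dose changes in proportion to clearance. New dose = 500 mg × 1.308 = 654 mg.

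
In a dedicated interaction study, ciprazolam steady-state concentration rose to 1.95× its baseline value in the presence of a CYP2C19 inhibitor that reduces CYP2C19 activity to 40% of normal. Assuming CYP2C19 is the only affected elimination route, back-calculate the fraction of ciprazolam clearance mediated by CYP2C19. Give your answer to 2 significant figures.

0.81

Let fm be the CYP2C19 fraction. New clearance relative to baseline = fm × 0.4 + (1 − fm).
Steady-state concentration ratio = 1 / (new CL fraction), so new CL fraction = 1 / 1.95 = 0.5128.
fm × 0.4 + 1 − fm = 0.5128  ⇒  fm × (0.4 − 1) = −0.4872  ⇒  fm = 0.81.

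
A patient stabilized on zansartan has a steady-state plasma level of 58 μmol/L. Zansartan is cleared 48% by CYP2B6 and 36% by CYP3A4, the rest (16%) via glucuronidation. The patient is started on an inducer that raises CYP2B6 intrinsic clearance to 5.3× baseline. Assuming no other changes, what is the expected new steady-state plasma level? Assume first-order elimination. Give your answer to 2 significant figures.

19 μmol/L

The CYP2B6 pathway (48% of clearance) is boosted to 5.3× activity: 0.48 × 5.3 = 2.544.
CYP3A4 (36%) and the residual 16% are unaffected.
Relative clearance = 2.544 + 0.36 + 0.16 = 3.064.
New steady-state plasma level = baseline ÷ relative clearance = 58 / 3.064 = 19 μmol/L.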